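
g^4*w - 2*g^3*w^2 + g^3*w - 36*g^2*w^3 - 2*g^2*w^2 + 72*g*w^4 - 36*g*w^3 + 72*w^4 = (g - 6*w)*(g - 2*w)*(g + 6*w)*(g*w + w)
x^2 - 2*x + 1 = (x - 1)^2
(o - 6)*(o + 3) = o^2 - 3*o - 18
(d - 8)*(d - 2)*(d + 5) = d^3 - 5*d^2 - 34*d + 80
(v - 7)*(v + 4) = v^2 - 3*v - 28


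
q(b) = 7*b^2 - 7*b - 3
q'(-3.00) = -49.00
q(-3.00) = 81.00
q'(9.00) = 119.00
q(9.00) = 501.00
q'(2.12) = 22.68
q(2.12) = 13.62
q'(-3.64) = -57.96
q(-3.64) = 115.23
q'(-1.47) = -27.58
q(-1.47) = 22.42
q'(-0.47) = -13.58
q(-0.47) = 1.84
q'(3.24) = 38.36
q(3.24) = 47.80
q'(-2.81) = -46.34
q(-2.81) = 71.94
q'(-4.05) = -63.70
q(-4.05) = 140.17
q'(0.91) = 5.74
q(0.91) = -3.57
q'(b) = 14*b - 7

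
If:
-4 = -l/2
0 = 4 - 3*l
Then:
No Solution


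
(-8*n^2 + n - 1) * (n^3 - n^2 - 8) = -8*n^5 + 9*n^4 - 2*n^3 + 65*n^2 - 8*n + 8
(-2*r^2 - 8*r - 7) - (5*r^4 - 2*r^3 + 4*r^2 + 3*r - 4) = -5*r^4 + 2*r^3 - 6*r^2 - 11*r - 3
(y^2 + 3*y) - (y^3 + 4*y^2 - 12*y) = -y^3 - 3*y^2 + 15*y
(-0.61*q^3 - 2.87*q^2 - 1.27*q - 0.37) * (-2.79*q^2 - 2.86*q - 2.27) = 1.7019*q^5 + 9.7519*q^4 + 13.1362*q^3 + 11.1794*q^2 + 3.9411*q + 0.8399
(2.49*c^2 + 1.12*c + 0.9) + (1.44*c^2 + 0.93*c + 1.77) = 3.93*c^2 + 2.05*c + 2.67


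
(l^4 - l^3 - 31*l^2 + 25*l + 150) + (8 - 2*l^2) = l^4 - l^3 - 33*l^2 + 25*l + 158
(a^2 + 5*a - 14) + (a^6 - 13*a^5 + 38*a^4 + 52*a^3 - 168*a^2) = a^6 - 13*a^5 + 38*a^4 + 52*a^3 - 167*a^2 + 5*a - 14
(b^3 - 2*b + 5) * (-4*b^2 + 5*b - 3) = -4*b^5 + 5*b^4 + 5*b^3 - 30*b^2 + 31*b - 15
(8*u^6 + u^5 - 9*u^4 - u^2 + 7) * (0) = 0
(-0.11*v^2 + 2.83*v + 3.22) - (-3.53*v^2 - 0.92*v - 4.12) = 3.42*v^2 + 3.75*v + 7.34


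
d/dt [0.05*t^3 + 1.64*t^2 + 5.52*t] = 0.15*t^2 + 3.28*t + 5.52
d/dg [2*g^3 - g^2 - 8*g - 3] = 6*g^2 - 2*g - 8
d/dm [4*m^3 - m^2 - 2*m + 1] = 12*m^2 - 2*m - 2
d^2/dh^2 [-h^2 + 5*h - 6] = -2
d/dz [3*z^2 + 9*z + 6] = 6*z + 9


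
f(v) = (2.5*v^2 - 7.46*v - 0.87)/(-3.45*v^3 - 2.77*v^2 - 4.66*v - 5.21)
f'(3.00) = -0.06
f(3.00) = 0.01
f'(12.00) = 0.00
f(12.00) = -0.04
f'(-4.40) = 0.11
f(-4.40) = 0.31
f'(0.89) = -0.29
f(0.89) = 0.40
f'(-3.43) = 0.21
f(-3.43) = 0.46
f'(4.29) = -0.02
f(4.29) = -0.04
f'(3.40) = -0.04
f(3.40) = -0.01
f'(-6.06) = 0.05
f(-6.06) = 0.20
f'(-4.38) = 0.11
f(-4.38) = 0.32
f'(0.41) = 0.19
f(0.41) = 0.45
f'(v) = (5.0*v - 7.46)/(-3.45*v^3 - 2.77*v^2 - 4.66*v - 5.21) + (2.5*v^2 - 7.46*v - 0.87)*(10.35*v^2 + 5.54*v + 4.66)/(-3.45*v^3 - 2.77*v^2 - 4.66*v - 5.21)^2 = (8.625*v^4 - 51.474*v^3 - 41.3187*v^2 - 30.8698*v + 34.8124)/(11.9025*v^6 + 19.113*v^5 + 39.8269*v^4 + 61.7654*v^3 + 50.579*v^2 + 48.5572*v + 27.1441)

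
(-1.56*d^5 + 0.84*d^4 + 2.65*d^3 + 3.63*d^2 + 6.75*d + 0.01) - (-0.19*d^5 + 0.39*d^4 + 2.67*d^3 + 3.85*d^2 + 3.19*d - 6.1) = -1.37*d^5 + 0.45*d^4 - 0.02*d^3 - 0.22*d^2 + 3.56*d + 6.11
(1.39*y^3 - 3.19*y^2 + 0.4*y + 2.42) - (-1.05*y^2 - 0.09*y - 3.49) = 1.39*y^3 - 2.14*y^2 + 0.49*y + 5.91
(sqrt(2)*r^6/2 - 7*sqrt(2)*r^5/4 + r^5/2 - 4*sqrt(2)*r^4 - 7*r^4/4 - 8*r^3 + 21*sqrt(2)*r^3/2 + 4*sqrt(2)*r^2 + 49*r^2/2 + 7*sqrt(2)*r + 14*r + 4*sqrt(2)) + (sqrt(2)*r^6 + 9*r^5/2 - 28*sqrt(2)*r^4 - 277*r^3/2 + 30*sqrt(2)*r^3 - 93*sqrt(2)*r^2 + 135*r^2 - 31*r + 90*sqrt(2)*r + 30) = 3*sqrt(2)*r^6/2 - 7*sqrt(2)*r^5/4 + 5*r^5 - 32*sqrt(2)*r^4 - 7*r^4/4 - 293*r^3/2 + 81*sqrt(2)*r^3/2 - 89*sqrt(2)*r^2 + 319*r^2/2 - 17*r + 97*sqrt(2)*r + 4*sqrt(2) + 30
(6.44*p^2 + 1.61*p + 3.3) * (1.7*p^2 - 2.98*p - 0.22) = 10.948*p^4 - 16.4542*p^3 - 0.604600000000001*p^2 - 10.1882*p - 0.726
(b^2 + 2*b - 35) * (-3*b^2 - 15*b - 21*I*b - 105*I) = -3*b^4 - 21*b^3 - 21*I*b^3 + 75*b^2 - 147*I*b^2 + 525*b + 525*I*b + 3675*I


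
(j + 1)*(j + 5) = j^2 + 6*j + 5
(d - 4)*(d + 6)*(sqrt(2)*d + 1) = sqrt(2)*d^3 + d^2 + 2*sqrt(2)*d^2 - 24*sqrt(2)*d + 2*d - 24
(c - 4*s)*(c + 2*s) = c^2 - 2*c*s - 8*s^2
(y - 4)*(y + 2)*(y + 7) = y^3 + 5*y^2 - 22*y - 56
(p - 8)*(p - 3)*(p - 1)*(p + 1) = p^4 - 11*p^3 + 23*p^2 + 11*p - 24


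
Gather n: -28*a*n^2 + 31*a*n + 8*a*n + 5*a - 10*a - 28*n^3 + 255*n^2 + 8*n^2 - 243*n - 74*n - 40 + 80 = -5*a - 28*n^3 + n^2*(263 - 28*a) + n*(39*a - 317) + 40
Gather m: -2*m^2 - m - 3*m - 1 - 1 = -2*m^2 - 4*m - 2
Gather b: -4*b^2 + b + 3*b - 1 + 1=-4*b^2 + 4*b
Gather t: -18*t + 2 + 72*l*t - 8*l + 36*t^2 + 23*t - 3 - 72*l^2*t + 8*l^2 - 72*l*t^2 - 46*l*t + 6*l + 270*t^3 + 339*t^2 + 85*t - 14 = 8*l^2 - 2*l + 270*t^3 + t^2*(375 - 72*l) + t*(-72*l^2 + 26*l + 90) - 15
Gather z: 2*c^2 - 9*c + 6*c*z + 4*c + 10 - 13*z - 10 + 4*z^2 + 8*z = 2*c^2 - 5*c + 4*z^2 + z*(6*c - 5)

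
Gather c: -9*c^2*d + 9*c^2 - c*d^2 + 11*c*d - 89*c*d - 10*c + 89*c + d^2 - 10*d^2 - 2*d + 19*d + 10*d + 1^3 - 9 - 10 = c^2*(9 - 9*d) + c*(-d^2 - 78*d + 79) - 9*d^2 + 27*d - 18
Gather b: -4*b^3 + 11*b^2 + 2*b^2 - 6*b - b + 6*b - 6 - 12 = -4*b^3 + 13*b^2 - b - 18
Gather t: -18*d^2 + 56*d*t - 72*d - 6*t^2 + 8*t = -18*d^2 - 72*d - 6*t^2 + t*(56*d + 8)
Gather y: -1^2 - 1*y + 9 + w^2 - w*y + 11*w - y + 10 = w^2 + 11*w + y*(-w - 2) + 18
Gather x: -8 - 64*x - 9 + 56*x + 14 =-8*x - 3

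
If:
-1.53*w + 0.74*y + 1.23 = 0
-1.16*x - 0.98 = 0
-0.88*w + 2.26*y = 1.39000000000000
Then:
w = 1.36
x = -0.84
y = 1.14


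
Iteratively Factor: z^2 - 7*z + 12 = (z - 3)*(z - 4)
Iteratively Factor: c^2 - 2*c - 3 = (c + 1)*(c - 3)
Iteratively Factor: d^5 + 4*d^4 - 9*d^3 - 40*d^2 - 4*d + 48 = (d - 1)*(d^4 + 5*d^3 - 4*d^2 - 44*d - 48) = (d - 1)*(d + 2)*(d^3 + 3*d^2 - 10*d - 24) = (d - 3)*(d - 1)*(d + 2)*(d^2 + 6*d + 8) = (d - 3)*(d - 1)*(d + 2)*(d + 4)*(d + 2)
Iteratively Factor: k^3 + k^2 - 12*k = (k - 3)*(k^2 + 4*k) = k*(k - 3)*(k + 4)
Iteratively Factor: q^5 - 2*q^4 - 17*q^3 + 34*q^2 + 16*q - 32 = (q - 2)*(q^4 - 17*q^2 + 16) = (q - 4)*(q - 2)*(q^3 + 4*q^2 - q - 4) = (q - 4)*(q - 2)*(q + 1)*(q^2 + 3*q - 4) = (q - 4)*(q - 2)*(q + 1)*(q + 4)*(q - 1)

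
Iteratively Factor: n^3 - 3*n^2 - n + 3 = (n + 1)*(n^2 - 4*n + 3) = (n - 1)*(n + 1)*(n - 3)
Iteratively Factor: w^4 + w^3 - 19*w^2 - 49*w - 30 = (w + 2)*(w^3 - w^2 - 17*w - 15) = (w - 5)*(w + 2)*(w^2 + 4*w + 3) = (w - 5)*(w + 1)*(w + 2)*(w + 3)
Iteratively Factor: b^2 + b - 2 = (b + 2)*(b - 1)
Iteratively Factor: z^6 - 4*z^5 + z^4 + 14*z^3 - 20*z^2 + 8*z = (z - 2)*(z^5 - 2*z^4 - 3*z^3 + 8*z^2 - 4*z) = z*(z - 2)*(z^4 - 2*z^3 - 3*z^2 + 8*z - 4) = z*(z - 2)*(z + 2)*(z^3 - 4*z^2 + 5*z - 2) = z*(z - 2)*(z - 1)*(z + 2)*(z^2 - 3*z + 2) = z*(z - 2)^2*(z - 1)*(z + 2)*(z - 1)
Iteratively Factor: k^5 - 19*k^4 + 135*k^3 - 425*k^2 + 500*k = (k - 5)*(k^4 - 14*k^3 + 65*k^2 - 100*k) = (k - 5)*(k - 4)*(k^3 - 10*k^2 + 25*k) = k*(k - 5)*(k - 4)*(k^2 - 10*k + 25) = k*(k - 5)^2*(k - 4)*(k - 5)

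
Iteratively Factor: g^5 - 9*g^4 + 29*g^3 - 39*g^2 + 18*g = (g - 2)*(g^4 - 7*g^3 + 15*g^2 - 9*g) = (g - 3)*(g - 2)*(g^3 - 4*g^2 + 3*g) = (g - 3)*(g - 2)*(g - 1)*(g^2 - 3*g) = g*(g - 3)*(g - 2)*(g - 1)*(g - 3)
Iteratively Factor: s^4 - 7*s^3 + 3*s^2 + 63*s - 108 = (s - 3)*(s^3 - 4*s^2 - 9*s + 36) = (s - 3)*(s + 3)*(s^2 - 7*s + 12) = (s - 3)^2*(s + 3)*(s - 4)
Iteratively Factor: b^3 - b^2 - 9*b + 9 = (b - 1)*(b^2 - 9) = (b - 3)*(b - 1)*(b + 3)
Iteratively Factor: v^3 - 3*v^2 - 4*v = (v)*(v^2 - 3*v - 4) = v*(v + 1)*(v - 4)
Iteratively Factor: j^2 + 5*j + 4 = (j + 4)*(j + 1)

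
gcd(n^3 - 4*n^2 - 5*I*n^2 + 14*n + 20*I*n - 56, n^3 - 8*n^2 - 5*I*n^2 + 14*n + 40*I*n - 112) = n^2 - 5*I*n + 14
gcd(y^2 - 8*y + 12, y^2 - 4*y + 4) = y - 2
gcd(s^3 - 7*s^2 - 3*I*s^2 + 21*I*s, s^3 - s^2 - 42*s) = s^2 - 7*s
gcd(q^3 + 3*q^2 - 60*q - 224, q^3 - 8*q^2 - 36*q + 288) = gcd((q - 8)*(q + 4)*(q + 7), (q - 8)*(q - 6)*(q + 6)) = q - 8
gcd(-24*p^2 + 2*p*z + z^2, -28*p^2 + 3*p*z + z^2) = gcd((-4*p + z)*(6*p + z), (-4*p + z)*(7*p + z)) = -4*p + z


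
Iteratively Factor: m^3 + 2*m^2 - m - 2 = (m + 2)*(m^2 - 1) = (m + 1)*(m + 2)*(m - 1)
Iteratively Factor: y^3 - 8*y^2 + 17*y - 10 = (y - 5)*(y^2 - 3*y + 2) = (y - 5)*(y - 2)*(y - 1)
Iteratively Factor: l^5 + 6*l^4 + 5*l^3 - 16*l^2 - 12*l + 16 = (l + 4)*(l^4 + 2*l^3 - 3*l^2 - 4*l + 4) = (l + 2)*(l + 4)*(l^3 - 3*l + 2) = (l - 1)*(l + 2)*(l + 4)*(l^2 + l - 2) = (l - 1)^2*(l + 2)*(l + 4)*(l + 2)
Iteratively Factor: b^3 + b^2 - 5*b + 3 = (b - 1)*(b^2 + 2*b - 3) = (b - 1)*(b + 3)*(b - 1)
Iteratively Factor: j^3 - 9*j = (j)*(j^2 - 9) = j*(j - 3)*(j + 3)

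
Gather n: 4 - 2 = 2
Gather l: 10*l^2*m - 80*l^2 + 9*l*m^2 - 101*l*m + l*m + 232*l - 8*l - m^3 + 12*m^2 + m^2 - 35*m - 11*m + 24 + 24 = l^2*(10*m - 80) + l*(9*m^2 - 100*m + 224) - m^3 + 13*m^2 - 46*m + 48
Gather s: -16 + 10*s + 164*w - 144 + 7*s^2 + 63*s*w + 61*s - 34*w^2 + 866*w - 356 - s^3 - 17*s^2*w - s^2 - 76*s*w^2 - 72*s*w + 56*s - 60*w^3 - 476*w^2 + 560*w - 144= -s^3 + s^2*(6 - 17*w) + s*(-76*w^2 - 9*w + 127) - 60*w^3 - 510*w^2 + 1590*w - 660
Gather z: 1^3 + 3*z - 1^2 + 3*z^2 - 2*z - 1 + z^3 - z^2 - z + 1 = z^3 + 2*z^2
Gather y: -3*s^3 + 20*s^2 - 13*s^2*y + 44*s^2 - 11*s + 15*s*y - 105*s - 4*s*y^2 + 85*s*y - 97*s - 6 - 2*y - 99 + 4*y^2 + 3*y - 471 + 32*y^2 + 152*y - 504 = -3*s^3 + 64*s^2 - 213*s + y^2*(36 - 4*s) + y*(-13*s^2 + 100*s + 153) - 1080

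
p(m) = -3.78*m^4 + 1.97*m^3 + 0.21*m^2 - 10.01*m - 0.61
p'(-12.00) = 26963.35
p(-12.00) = -81636.49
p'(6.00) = -3060.65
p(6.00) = -4526.47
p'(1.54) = -50.57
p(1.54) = -29.59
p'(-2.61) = 297.98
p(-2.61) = -183.49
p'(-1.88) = 110.56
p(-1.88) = -41.36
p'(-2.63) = 304.82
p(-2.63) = -189.52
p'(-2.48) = 255.92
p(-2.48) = -147.53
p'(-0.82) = 1.96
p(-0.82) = 4.94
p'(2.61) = -237.48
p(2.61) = -165.69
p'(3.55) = -610.49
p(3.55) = -545.71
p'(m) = -15.12*m^3 + 5.91*m^2 + 0.42*m - 10.01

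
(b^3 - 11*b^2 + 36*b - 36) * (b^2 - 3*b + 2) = b^5 - 14*b^4 + 71*b^3 - 166*b^2 + 180*b - 72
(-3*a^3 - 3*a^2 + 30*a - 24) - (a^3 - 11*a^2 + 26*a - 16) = -4*a^3 + 8*a^2 + 4*a - 8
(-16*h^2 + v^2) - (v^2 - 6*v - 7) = -16*h^2 + 6*v + 7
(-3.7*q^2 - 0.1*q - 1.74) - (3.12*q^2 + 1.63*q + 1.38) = -6.82*q^2 - 1.73*q - 3.12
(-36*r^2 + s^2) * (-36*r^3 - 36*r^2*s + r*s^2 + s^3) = 1296*r^5 + 1296*r^4*s - 72*r^3*s^2 - 72*r^2*s^3 + r*s^4 + s^5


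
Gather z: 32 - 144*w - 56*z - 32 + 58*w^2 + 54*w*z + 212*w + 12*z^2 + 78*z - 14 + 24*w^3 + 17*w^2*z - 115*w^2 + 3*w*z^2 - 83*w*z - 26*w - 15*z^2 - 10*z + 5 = 24*w^3 - 57*w^2 + 42*w + z^2*(3*w - 3) + z*(17*w^2 - 29*w + 12) - 9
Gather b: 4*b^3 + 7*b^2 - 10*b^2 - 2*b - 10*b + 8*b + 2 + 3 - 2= 4*b^3 - 3*b^2 - 4*b + 3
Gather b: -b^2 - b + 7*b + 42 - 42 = -b^2 + 6*b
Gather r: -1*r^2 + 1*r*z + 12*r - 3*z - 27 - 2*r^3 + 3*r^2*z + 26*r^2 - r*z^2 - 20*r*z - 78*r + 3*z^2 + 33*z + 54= -2*r^3 + r^2*(3*z + 25) + r*(-z^2 - 19*z - 66) + 3*z^2 + 30*z + 27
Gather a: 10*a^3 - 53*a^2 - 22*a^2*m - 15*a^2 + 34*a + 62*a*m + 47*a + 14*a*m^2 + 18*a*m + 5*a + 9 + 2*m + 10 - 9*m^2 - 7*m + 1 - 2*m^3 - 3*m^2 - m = 10*a^3 + a^2*(-22*m - 68) + a*(14*m^2 + 80*m + 86) - 2*m^3 - 12*m^2 - 6*m + 20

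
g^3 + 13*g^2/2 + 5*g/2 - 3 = (g - 1/2)*(g + 1)*(g + 6)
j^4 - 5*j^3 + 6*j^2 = j^2*(j - 3)*(j - 2)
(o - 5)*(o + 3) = o^2 - 2*o - 15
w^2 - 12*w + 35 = (w - 7)*(w - 5)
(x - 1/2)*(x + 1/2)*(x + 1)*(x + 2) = x^4 + 3*x^3 + 7*x^2/4 - 3*x/4 - 1/2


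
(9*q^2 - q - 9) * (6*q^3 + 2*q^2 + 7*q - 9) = 54*q^5 + 12*q^4 + 7*q^3 - 106*q^2 - 54*q + 81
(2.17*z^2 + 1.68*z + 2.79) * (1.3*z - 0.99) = 2.821*z^3 + 0.0357000000000003*z^2 + 1.9638*z - 2.7621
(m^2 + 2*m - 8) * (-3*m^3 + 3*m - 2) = -3*m^5 - 6*m^4 + 27*m^3 + 4*m^2 - 28*m + 16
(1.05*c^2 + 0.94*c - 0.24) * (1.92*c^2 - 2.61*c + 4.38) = 2.016*c^4 - 0.9357*c^3 + 1.6848*c^2 + 4.7436*c - 1.0512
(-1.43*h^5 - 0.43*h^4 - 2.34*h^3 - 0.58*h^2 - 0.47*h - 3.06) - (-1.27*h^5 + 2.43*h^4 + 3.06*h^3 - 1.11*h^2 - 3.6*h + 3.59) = -0.16*h^5 - 2.86*h^4 - 5.4*h^3 + 0.53*h^2 + 3.13*h - 6.65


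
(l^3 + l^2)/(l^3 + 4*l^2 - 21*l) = l*(l + 1)/(l^2 + 4*l - 21)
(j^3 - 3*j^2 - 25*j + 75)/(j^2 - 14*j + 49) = (j^3 - 3*j^2 - 25*j + 75)/(j^2 - 14*j + 49)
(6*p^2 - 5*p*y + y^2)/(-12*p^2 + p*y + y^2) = (-2*p + y)/(4*p + y)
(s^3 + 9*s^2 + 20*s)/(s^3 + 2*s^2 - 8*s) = (s + 5)/(s - 2)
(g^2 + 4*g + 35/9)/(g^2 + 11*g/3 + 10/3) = (g + 7/3)/(g + 2)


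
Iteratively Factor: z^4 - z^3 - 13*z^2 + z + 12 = (z - 4)*(z^3 + 3*z^2 - z - 3) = (z - 4)*(z + 1)*(z^2 + 2*z - 3) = (z - 4)*(z - 1)*(z + 1)*(z + 3)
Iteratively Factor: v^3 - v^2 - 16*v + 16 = (v + 4)*(v^2 - 5*v + 4) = (v - 1)*(v + 4)*(v - 4)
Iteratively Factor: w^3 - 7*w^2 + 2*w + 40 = (w + 2)*(w^2 - 9*w + 20) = (w - 5)*(w + 2)*(w - 4)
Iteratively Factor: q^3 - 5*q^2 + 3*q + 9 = (q - 3)*(q^2 - 2*q - 3) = (q - 3)*(q + 1)*(q - 3)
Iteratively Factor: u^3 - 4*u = (u)*(u^2 - 4) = u*(u - 2)*(u + 2)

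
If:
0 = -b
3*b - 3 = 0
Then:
No Solution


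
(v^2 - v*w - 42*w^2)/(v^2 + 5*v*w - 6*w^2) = (v - 7*w)/(v - w)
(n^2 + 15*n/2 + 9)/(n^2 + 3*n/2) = (n + 6)/n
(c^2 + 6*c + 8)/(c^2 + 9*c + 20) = (c + 2)/(c + 5)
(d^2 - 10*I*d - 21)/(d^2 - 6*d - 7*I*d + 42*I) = (d - 3*I)/(d - 6)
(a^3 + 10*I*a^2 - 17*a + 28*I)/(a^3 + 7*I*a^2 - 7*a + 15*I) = (a^2 + 11*I*a - 28)/(a^2 + 8*I*a - 15)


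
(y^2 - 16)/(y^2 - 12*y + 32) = (y + 4)/(y - 8)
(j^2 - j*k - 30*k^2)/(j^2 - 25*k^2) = (j - 6*k)/(j - 5*k)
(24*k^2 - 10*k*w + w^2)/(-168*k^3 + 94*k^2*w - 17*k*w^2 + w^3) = 1/(-7*k + w)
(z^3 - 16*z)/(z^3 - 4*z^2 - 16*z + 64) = z/(z - 4)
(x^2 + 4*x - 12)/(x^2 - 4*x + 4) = (x + 6)/(x - 2)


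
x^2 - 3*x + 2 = (x - 2)*(x - 1)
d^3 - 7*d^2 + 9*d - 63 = (d - 7)*(d - 3*I)*(d + 3*I)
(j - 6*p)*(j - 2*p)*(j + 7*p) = j^3 - j^2*p - 44*j*p^2 + 84*p^3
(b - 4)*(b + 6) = b^2 + 2*b - 24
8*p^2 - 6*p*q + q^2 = (-4*p + q)*(-2*p + q)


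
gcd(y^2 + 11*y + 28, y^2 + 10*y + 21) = y + 7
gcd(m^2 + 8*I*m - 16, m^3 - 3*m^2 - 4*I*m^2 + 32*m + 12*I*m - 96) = m + 4*I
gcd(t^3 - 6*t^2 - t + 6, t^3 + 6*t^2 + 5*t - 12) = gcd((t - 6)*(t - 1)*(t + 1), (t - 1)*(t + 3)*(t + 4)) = t - 1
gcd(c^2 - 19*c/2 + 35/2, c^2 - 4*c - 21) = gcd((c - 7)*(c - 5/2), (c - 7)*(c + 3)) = c - 7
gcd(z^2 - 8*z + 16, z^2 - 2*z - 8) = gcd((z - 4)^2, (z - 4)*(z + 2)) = z - 4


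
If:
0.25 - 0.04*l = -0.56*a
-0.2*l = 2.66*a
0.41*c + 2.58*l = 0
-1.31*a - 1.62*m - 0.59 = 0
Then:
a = -0.23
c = -19.16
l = 3.04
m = -0.18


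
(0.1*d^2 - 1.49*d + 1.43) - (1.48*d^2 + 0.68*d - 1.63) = -1.38*d^2 - 2.17*d + 3.06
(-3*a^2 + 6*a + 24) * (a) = -3*a^3 + 6*a^2 + 24*a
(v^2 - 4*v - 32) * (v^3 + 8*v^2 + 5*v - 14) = v^5 + 4*v^4 - 59*v^3 - 290*v^2 - 104*v + 448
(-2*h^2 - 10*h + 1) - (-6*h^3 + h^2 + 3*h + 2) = 6*h^3 - 3*h^2 - 13*h - 1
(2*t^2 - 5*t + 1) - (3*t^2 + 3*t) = -t^2 - 8*t + 1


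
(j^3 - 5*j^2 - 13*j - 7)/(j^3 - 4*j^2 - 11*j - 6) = (j - 7)/(j - 6)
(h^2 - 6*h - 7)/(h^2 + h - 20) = (h^2 - 6*h - 7)/(h^2 + h - 20)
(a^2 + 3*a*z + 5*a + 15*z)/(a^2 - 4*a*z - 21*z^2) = (-a - 5)/(-a + 7*z)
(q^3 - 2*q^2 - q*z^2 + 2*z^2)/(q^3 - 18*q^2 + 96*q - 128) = (q^2 - z^2)/(q^2 - 16*q + 64)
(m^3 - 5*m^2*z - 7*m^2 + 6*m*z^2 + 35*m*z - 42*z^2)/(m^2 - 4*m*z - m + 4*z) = (m^3 - 5*m^2*z - 7*m^2 + 6*m*z^2 + 35*m*z - 42*z^2)/(m^2 - 4*m*z - m + 4*z)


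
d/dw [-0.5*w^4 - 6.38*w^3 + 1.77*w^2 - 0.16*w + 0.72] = -2.0*w^3 - 19.14*w^2 + 3.54*w - 0.16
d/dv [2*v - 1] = 2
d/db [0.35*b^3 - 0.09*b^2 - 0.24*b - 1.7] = 1.05*b^2 - 0.18*b - 0.24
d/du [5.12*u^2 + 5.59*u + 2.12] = 10.24*u + 5.59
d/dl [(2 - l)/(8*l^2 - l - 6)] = (-8*l^2 + l + (l - 2)*(16*l - 1) + 6)/(-8*l^2 + l + 6)^2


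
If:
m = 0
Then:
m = 0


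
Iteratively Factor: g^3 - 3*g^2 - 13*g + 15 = (g + 3)*(g^2 - 6*g + 5) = (g - 5)*(g + 3)*(g - 1)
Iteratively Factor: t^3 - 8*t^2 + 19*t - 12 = (t - 4)*(t^2 - 4*t + 3) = (t - 4)*(t - 3)*(t - 1)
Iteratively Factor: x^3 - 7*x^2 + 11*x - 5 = (x - 5)*(x^2 - 2*x + 1) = (x - 5)*(x - 1)*(x - 1)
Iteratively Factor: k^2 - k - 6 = (k - 3)*(k + 2)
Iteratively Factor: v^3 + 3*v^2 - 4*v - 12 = (v + 3)*(v^2 - 4) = (v + 2)*(v + 3)*(v - 2)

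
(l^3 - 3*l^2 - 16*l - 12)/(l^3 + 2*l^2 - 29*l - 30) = (l^2 - 4*l - 12)/(l^2 + l - 30)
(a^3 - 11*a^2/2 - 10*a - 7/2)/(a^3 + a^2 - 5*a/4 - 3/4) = 2*(a^2 - 6*a - 7)/(2*a^2 + a - 3)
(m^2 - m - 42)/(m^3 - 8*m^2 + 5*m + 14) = (m + 6)/(m^2 - m - 2)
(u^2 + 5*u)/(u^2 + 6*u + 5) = u/(u + 1)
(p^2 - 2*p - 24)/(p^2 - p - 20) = (p - 6)/(p - 5)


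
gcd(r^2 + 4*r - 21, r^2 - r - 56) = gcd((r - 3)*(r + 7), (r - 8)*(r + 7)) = r + 7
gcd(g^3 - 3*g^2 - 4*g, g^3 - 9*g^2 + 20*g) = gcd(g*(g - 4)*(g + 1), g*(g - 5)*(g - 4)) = g^2 - 4*g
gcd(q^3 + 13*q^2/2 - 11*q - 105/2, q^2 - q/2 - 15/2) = q^2 - q/2 - 15/2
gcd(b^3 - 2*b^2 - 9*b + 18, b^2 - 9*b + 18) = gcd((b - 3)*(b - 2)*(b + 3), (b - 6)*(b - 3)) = b - 3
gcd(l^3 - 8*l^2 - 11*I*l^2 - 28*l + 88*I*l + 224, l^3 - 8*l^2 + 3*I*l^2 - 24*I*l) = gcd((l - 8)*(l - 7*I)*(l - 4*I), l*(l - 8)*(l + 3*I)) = l - 8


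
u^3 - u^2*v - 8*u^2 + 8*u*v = u*(u - 8)*(u - v)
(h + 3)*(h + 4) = h^2 + 7*h + 12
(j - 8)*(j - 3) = j^2 - 11*j + 24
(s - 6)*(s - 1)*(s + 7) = s^3 - 43*s + 42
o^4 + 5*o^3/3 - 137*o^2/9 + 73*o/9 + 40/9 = (o - 8/3)*(o - 1)*(o + 1/3)*(o + 5)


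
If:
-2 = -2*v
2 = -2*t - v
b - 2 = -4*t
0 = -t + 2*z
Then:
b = 8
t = -3/2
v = 1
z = -3/4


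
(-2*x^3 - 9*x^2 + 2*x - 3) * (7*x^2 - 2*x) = -14*x^5 - 59*x^4 + 32*x^3 - 25*x^2 + 6*x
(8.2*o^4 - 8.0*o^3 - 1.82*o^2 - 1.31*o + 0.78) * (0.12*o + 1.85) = 0.984*o^5 + 14.21*o^4 - 15.0184*o^3 - 3.5242*o^2 - 2.3299*o + 1.443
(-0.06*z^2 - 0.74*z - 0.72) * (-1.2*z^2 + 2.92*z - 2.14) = 0.072*z^4 + 0.7128*z^3 - 1.1684*z^2 - 0.5188*z + 1.5408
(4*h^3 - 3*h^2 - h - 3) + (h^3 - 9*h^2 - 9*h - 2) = 5*h^3 - 12*h^2 - 10*h - 5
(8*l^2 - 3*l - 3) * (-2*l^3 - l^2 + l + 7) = -16*l^5 - 2*l^4 + 17*l^3 + 56*l^2 - 24*l - 21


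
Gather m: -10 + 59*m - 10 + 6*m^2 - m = 6*m^2 + 58*m - 20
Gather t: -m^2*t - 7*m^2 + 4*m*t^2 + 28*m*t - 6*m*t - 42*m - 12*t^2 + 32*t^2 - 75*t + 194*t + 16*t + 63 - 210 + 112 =-7*m^2 - 42*m + t^2*(4*m + 20) + t*(-m^2 + 22*m + 135) - 35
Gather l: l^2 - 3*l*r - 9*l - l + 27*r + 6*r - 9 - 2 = l^2 + l*(-3*r - 10) + 33*r - 11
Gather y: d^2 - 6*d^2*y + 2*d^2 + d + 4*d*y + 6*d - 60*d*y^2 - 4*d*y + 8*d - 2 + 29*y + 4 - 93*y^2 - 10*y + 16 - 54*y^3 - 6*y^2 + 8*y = 3*d^2 + 15*d - 54*y^3 + y^2*(-60*d - 99) + y*(27 - 6*d^2) + 18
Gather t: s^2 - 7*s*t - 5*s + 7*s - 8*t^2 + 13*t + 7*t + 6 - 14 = s^2 + 2*s - 8*t^2 + t*(20 - 7*s) - 8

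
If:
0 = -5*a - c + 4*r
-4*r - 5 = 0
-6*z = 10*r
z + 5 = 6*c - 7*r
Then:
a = -17/18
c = -5/18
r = -5/4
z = 25/12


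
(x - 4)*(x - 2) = x^2 - 6*x + 8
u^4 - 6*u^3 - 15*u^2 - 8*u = u*(u - 8)*(u + 1)^2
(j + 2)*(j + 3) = j^2 + 5*j + 6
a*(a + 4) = a^2 + 4*a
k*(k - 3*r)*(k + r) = k^3 - 2*k^2*r - 3*k*r^2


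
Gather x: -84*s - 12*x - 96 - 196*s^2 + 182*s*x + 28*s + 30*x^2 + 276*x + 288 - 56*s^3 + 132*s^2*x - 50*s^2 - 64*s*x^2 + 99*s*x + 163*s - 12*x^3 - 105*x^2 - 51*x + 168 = -56*s^3 - 246*s^2 + 107*s - 12*x^3 + x^2*(-64*s - 75) + x*(132*s^2 + 281*s + 213) + 360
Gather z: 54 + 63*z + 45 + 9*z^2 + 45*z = 9*z^2 + 108*z + 99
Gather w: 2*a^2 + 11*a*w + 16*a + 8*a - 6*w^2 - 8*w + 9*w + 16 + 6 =2*a^2 + 24*a - 6*w^2 + w*(11*a + 1) + 22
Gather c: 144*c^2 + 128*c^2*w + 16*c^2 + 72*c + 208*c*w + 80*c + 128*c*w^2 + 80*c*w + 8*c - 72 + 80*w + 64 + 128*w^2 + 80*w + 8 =c^2*(128*w + 160) + c*(128*w^2 + 288*w + 160) + 128*w^2 + 160*w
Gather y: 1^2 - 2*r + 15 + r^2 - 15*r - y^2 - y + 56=r^2 - 17*r - y^2 - y + 72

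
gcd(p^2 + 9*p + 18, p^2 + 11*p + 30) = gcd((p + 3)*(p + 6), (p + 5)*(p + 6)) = p + 6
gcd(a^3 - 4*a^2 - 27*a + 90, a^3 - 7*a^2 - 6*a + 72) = a - 6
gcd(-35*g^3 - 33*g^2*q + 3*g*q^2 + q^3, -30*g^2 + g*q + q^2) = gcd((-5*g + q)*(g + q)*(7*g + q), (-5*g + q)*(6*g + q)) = -5*g + q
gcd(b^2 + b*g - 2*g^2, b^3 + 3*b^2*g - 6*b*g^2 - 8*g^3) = 1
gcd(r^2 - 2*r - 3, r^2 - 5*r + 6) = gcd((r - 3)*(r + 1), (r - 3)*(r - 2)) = r - 3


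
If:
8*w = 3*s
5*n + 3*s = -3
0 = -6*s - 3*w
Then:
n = -3/5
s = 0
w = 0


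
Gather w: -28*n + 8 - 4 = 4 - 28*n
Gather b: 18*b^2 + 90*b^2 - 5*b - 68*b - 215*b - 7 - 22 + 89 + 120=108*b^2 - 288*b + 180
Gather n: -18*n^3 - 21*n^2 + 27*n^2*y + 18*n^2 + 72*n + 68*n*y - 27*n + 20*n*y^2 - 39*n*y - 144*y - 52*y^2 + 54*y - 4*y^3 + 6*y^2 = -18*n^3 + n^2*(27*y - 3) + n*(20*y^2 + 29*y + 45) - 4*y^3 - 46*y^2 - 90*y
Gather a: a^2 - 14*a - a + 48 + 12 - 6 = a^2 - 15*a + 54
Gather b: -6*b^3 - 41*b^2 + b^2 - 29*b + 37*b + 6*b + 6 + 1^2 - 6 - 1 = -6*b^3 - 40*b^2 + 14*b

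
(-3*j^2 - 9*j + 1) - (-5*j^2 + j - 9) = 2*j^2 - 10*j + 10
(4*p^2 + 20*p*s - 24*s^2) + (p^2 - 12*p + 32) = 5*p^2 + 20*p*s - 12*p - 24*s^2 + 32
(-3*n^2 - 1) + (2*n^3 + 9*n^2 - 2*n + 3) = 2*n^3 + 6*n^2 - 2*n + 2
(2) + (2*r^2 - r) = 2*r^2 - r + 2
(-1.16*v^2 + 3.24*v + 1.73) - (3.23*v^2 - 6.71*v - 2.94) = -4.39*v^2 + 9.95*v + 4.67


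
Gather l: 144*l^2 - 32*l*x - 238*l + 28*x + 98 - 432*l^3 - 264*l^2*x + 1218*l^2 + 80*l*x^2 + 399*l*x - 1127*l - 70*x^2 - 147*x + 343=-432*l^3 + l^2*(1362 - 264*x) + l*(80*x^2 + 367*x - 1365) - 70*x^2 - 119*x + 441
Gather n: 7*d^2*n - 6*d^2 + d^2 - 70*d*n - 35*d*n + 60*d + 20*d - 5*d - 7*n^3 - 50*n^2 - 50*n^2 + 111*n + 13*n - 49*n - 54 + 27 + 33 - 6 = -5*d^2 + 75*d - 7*n^3 - 100*n^2 + n*(7*d^2 - 105*d + 75)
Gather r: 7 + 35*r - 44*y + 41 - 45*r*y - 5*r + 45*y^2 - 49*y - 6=r*(30 - 45*y) + 45*y^2 - 93*y + 42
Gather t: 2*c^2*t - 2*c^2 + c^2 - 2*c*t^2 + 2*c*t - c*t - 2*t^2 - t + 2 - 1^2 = -c^2 + t^2*(-2*c - 2) + t*(2*c^2 + c - 1) + 1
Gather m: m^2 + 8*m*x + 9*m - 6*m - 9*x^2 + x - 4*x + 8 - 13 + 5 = m^2 + m*(8*x + 3) - 9*x^2 - 3*x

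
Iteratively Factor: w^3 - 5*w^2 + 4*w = (w - 4)*(w^2 - w) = (w - 4)*(w - 1)*(w)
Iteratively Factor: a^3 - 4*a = (a - 2)*(a^2 + 2*a) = (a - 2)*(a + 2)*(a)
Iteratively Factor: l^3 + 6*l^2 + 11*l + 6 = (l + 3)*(l^2 + 3*l + 2) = (l + 1)*(l + 3)*(l + 2)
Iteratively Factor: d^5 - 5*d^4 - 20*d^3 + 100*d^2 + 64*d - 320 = (d - 5)*(d^4 - 20*d^2 + 64) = (d - 5)*(d + 4)*(d^3 - 4*d^2 - 4*d + 16) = (d - 5)*(d - 4)*(d + 4)*(d^2 - 4) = (d - 5)*(d - 4)*(d + 2)*(d + 4)*(d - 2)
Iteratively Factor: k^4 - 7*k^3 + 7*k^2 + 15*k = (k + 1)*(k^3 - 8*k^2 + 15*k) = k*(k + 1)*(k^2 - 8*k + 15) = k*(k - 5)*(k + 1)*(k - 3)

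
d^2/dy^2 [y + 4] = 0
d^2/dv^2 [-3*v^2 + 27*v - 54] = -6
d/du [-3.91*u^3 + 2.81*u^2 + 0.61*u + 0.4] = -11.73*u^2 + 5.62*u + 0.61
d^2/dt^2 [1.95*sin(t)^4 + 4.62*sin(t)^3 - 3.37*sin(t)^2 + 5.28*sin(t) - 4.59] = -31.2*sin(t)^4 - 41.58*sin(t)^3 + 36.88*sin(t)^2 + 22.44*sin(t) - 6.74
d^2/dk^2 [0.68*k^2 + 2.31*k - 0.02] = 1.36000000000000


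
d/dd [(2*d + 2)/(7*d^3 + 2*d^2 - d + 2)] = 2*(7*d^3 + 2*d^2 - d - (d + 1)*(21*d^2 + 4*d - 1) + 2)/(7*d^3 + 2*d^2 - d + 2)^2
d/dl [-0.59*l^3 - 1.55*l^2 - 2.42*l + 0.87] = -1.77*l^2 - 3.1*l - 2.42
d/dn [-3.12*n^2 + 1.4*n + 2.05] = 1.4 - 6.24*n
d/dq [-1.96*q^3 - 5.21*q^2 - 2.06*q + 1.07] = -5.88*q^2 - 10.42*q - 2.06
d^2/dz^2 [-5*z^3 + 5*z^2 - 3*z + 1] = 10 - 30*z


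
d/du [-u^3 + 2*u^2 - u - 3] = -3*u^2 + 4*u - 1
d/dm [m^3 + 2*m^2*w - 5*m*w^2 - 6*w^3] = 3*m^2 + 4*m*w - 5*w^2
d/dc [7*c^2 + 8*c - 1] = 14*c + 8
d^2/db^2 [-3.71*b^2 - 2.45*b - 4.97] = -7.42000000000000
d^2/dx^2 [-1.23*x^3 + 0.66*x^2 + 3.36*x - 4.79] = 1.32 - 7.38*x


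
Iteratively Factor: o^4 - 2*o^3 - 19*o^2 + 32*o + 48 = (o + 1)*(o^3 - 3*o^2 - 16*o + 48) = (o + 1)*(o + 4)*(o^2 - 7*o + 12) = (o - 3)*(o + 1)*(o + 4)*(o - 4)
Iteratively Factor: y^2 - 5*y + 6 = (y - 3)*(y - 2)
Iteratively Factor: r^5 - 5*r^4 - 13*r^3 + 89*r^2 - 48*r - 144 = (r + 1)*(r^4 - 6*r^3 - 7*r^2 + 96*r - 144) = (r - 4)*(r + 1)*(r^3 - 2*r^2 - 15*r + 36) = (r - 4)*(r - 3)*(r + 1)*(r^2 + r - 12) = (r - 4)*(r - 3)*(r + 1)*(r + 4)*(r - 3)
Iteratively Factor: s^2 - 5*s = (s)*(s - 5)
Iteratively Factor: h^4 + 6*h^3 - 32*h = (h - 2)*(h^3 + 8*h^2 + 16*h) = h*(h - 2)*(h^2 + 8*h + 16) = h*(h - 2)*(h + 4)*(h + 4)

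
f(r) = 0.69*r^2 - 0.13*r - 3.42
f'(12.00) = 16.43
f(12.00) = 94.38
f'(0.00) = -0.13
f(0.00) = -3.42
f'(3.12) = 4.18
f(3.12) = 2.89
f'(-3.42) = -4.85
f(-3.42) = 5.10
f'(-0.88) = -1.34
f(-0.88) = -2.77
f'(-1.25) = -1.86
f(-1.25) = -2.18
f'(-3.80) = -5.37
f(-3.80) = 7.04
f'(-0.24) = -0.46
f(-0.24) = -3.35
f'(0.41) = 0.44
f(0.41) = -3.36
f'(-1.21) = -1.80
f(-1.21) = -2.25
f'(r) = 1.38*r - 0.13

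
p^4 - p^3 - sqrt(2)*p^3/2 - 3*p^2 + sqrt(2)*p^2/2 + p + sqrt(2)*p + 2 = (p - 2)*(p + 1)*(p - sqrt(2))*(p + sqrt(2)/2)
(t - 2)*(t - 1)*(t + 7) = t^3 + 4*t^2 - 19*t + 14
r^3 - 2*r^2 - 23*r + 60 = (r - 4)*(r - 3)*(r + 5)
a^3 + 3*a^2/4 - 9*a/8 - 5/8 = (a - 1)*(a + 1/2)*(a + 5/4)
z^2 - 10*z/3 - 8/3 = (z - 4)*(z + 2/3)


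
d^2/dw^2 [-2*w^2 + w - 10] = -4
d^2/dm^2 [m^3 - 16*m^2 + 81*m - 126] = 6*m - 32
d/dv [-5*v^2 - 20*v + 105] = -10*v - 20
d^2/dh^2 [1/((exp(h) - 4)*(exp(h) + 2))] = (4*exp(3*h) - 6*exp(2*h) + 36*exp(h) - 16)*exp(h)/(exp(6*h) - 6*exp(5*h) - 12*exp(4*h) + 88*exp(3*h) + 96*exp(2*h) - 384*exp(h) - 512)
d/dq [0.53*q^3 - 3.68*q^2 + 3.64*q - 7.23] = 1.59*q^2 - 7.36*q + 3.64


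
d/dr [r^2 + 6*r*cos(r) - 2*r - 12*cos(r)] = -6*r*sin(r) + 2*r + 12*sin(r) + 6*cos(r) - 2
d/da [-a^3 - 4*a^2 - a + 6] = -3*a^2 - 8*a - 1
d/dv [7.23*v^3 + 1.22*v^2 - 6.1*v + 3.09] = 21.69*v^2 + 2.44*v - 6.1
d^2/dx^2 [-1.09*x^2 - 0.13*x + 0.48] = -2.18000000000000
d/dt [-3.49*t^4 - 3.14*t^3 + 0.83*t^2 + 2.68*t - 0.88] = -13.96*t^3 - 9.42*t^2 + 1.66*t + 2.68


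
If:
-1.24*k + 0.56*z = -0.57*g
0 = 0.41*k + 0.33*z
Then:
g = -2.7334189131365*z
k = -0.804878048780488*z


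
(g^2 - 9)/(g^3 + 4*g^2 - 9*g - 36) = 1/(g + 4)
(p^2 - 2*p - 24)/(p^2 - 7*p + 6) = (p + 4)/(p - 1)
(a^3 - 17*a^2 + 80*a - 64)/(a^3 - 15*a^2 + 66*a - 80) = (a^2 - 9*a + 8)/(a^2 - 7*a + 10)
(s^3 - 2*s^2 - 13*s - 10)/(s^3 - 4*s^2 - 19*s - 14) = (s - 5)/(s - 7)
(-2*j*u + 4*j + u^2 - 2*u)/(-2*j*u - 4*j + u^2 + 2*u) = (u - 2)/(u + 2)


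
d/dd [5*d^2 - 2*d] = 10*d - 2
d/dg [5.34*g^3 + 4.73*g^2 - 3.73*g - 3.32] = 16.02*g^2 + 9.46*g - 3.73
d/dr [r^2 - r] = 2*r - 1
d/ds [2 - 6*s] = -6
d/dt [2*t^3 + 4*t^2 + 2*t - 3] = 6*t^2 + 8*t + 2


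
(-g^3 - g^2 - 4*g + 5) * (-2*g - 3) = 2*g^4 + 5*g^3 + 11*g^2 + 2*g - 15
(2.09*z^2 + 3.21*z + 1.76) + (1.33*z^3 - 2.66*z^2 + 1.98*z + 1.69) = 1.33*z^3 - 0.57*z^2 + 5.19*z + 3.45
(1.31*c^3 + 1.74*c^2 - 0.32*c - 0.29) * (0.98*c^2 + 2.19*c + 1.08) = 1.2838*c^5 + 4.5741*c^4 + 4.9118*c^3 + 0.8942*c^2 - 0.9807*c - 0.3132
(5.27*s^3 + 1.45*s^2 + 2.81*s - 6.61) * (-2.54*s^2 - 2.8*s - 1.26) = -13.3858*s^5 - 18.439*s^4 - 17.8376*s^3 + 7.0944*s^2 + 14.9674*s + 8.3286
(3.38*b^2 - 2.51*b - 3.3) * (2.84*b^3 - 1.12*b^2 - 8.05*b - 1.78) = 9.5992*b^5 - 10.914*b^4 - 33.7698*b^3 + 17.8851*b^2 + 31.0328*b + 5.874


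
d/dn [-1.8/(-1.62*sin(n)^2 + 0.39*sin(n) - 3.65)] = (0.702 - 5.832*sin(n))*cos(n)/(1.62*sin(n)^2 - 0.39*sin(n) + 3.65)^2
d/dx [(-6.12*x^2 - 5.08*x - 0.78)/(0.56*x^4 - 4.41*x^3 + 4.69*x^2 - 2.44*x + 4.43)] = (6.8544*x^5 - 18.4548*x^4 - 43.0584*x^3 + 28.4386*x^2 - 46.9068*x - 24.4076)/(0.3136*x^8 - 4.9392*x^7 + 24.7009*x^6 - 44.0986*x^5 + 48.4785*x^4 - 61.9598*x^3 + 47.507*x^2 - 21.6184*x + 19.6249)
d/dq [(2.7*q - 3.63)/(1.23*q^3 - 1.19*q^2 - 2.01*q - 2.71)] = (-6.642*q^3 + 16.6077*q^2 - 8.6394*q - 14.6133)/(1.5129*q^6 - 2.9274*q^5 - 3.5285*q^4 - 1.8828*q^3 + 10.4899*q^2 + 10.8942*q + 7.3441)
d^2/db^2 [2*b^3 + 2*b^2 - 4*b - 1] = 12*b + 4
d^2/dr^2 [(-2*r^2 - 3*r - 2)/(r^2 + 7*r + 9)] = 2*(11*r^3 + 48*r^2 + 39*r - 53)/(r^6 + 21*r^5 + 174*r^4 + 721*r^3 + 1566*r^2 + 1701*r + 729)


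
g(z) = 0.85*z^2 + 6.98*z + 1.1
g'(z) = 1.7*z + 6.98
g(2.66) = 25.68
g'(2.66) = 11.50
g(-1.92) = -9.17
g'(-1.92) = 3.72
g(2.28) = 21.43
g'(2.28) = 10.86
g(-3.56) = -12.98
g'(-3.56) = 0.93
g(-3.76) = -13.13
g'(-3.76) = 0.59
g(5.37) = 63.09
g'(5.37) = 16.11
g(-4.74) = -12.89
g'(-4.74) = -1.08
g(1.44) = 12.91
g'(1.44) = 9.43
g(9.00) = 132.77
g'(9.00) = 22.28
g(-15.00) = 87.65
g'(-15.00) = -18.52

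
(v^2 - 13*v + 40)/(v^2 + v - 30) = (v - 8)/(v + 6)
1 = 1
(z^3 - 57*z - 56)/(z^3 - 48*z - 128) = (-z^3 + 57*z + 56)/(-z^3 + 48*z + 128)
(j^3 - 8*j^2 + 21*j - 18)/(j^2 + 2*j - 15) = (j^2 - 5*j + 6)/(j + 5)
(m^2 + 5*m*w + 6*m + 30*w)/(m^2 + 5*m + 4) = (m^2 + 5*m*w + 6*m + 30*w)/(m^2 + 5*m + 4)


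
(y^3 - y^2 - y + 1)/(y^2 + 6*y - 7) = (y^2 - 1)/(y + 7)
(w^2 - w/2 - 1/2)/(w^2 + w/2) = (w - 1)/w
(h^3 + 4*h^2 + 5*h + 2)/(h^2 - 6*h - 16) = (h^2 + 2*h + 1)/(h - 8)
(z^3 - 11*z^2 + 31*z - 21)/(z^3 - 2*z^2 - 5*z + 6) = (z - 7)/(z + 2)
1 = 1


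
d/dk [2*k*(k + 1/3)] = 4*k + 2/3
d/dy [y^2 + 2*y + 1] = 2*y + 2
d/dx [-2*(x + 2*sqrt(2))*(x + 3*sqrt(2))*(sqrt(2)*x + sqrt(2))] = -6*sqrt(2)*x^2 - 40*x - 4*sqrt(2)*x - 24*sqrt(2) - 20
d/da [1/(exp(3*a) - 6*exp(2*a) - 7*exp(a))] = (-3*exp(2*a) + 12*exp(a) + 7)*exp(-a)/(-exp(2*a) + 6*exp(a) + 7)^2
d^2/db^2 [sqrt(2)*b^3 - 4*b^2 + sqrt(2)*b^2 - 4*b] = 6*sqrt(2)*b - 8 + 2*sqrt(2)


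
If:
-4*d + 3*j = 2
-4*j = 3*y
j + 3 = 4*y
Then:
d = -65/76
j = -9/19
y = 12/19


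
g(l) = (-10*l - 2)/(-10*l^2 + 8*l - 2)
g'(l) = (-10*l - 2)*(20*l - 8)/(-10*l^2 + 8*l - 2)^2 - 10/(-10*l^2 + 8*l - 2) = (-25*l^2 - 10*l + 9)/(25*l^4 - 40*l^3 + 26*l^2 - 8*l + 1)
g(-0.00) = 1.00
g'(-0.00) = 9.00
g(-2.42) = -0.28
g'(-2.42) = -0.07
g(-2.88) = -0.25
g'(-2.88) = -0.06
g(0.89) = 3.89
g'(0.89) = -10.05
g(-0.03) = 0.76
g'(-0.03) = 7.34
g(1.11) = 2.41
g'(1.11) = -4.45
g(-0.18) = 0.05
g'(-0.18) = 2.82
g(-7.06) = -0.12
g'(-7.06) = -0.02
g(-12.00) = -0.08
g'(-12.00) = -0.00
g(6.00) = 0.20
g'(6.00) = -0.04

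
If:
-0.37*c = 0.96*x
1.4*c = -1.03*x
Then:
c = 0.00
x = 0.00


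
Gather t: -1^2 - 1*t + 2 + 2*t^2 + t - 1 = 2*t^2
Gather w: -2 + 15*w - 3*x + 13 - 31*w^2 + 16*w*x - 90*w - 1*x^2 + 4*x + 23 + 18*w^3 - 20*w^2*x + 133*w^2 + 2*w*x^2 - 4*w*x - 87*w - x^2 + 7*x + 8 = 18*w^3 + w^2*(102 - 20*x) + w*(2*x^2 + 12*x - 162) - 2*x^2 + 8*x + 42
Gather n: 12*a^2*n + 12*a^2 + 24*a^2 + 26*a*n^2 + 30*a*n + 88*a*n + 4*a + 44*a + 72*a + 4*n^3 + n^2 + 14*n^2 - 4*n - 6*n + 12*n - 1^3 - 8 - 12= 36*a^2 + 120*a + 4*n^3 + n^2*(26*a + 15) + n*(12*a^2 + 118*a + 2) - 21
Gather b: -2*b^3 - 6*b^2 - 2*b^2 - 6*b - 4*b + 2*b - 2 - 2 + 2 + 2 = -2*b^3 - 8*b^2 - 8*b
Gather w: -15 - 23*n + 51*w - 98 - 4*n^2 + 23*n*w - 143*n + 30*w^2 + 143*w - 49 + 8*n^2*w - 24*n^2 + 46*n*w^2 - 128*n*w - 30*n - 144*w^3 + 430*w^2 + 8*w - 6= -28*n^2 - 196*n - 144*w^3 + w^2*(46*n + 460) + w*(8*n^2 - 105*n + 202) - 168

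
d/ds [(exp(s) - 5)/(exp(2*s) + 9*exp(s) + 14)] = (-(exp(s) - 5)*(2*exp(s) + 9) + exp(2*s) + 9*exp(s) + 14)*exp(s)/(exp(2*s) + 9*exp(s) + 14)^2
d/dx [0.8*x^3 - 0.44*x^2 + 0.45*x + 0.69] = 2.4*x^2 - 0.88*x + 0.45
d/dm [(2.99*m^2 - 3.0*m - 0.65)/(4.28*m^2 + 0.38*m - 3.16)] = (13.9762*m^2 - 13.3328*m + 9.727)/(18.3184*m^4 + 3.2528*m^3 - 26.9052*m^2 - 2.4016*m + 9.9856)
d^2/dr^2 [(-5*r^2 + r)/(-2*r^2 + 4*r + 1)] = 6*(12*r^3 + 10*r^2 - 2*r + 3)/(8*r^6 - 48*r^5 + 84*r^4 - 16*r^3 - 42*r^2 - 12*r - 1)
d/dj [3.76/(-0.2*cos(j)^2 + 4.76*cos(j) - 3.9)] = (17.8976 - 1.504*cos(j))*sin(j)/(0.2*cos(j)^2 - 4.76*cos(j) + 3.9)^2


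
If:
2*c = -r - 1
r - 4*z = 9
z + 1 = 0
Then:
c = -3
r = 5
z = -1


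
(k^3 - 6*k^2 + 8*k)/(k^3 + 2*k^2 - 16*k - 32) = k*(k - 2)/(k^2 + 6*k + 8)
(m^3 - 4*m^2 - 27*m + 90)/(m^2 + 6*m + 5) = (m^2 - 9*m + 18)/(m + 1)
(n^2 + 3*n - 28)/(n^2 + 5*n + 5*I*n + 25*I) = (n^2 + 3*n - 28)/(n^2 + 5*n*(1 + I) + 25*I)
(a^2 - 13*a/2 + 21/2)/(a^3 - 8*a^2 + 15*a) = (a - 7/2)/(a*(a - 5))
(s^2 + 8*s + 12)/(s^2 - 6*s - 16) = (s + 6)/(s - 8)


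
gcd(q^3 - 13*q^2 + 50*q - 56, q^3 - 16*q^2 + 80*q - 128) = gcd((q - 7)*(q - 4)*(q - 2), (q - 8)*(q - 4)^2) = q - 4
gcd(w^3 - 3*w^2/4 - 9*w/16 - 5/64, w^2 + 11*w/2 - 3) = 1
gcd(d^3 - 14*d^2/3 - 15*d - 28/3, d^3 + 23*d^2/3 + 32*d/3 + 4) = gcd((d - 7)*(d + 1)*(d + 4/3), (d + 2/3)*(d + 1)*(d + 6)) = d + 1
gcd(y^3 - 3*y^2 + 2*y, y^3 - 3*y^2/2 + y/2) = y^2 - y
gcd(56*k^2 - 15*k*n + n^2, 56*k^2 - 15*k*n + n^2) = 56*k^2 - 15*k*n + n^2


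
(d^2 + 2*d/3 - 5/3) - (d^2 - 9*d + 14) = 29*d/3 - 47/3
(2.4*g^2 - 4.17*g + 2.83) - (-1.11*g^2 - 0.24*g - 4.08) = 3.51*g^2 - 3.93*g + 6.91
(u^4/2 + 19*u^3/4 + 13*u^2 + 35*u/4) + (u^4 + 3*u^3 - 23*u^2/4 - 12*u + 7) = 3*u^4/2 + 31*u^3/4 + 29*u^2/4 - 13*u/4 + 7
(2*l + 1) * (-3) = -6*l - 3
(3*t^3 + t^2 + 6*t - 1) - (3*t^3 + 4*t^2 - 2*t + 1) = -3*t^2 + 8*t - 2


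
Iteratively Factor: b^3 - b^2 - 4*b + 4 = (b + 2)*(b^2 - 3*b + 2) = (b - 1)*(b + 2)*(b - 2)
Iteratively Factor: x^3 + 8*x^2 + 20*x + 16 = (x + 2)*(x^2 + 6*x + 8) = (x + 2)^2*(x + 4)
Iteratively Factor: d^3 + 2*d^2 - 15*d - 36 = (d + 3)*(d^2 - d - 12) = (d - 4)*(d + 3)*(d + 3)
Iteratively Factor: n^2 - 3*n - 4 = (n + 1)*(n - 4)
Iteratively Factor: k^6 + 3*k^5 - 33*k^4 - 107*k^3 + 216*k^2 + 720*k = (k - 5)*(k^5 + 8*k^4 + 7*k^3 - 72*k^2 - 144*k) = k*(k - 5)*(k^4 + 8*k^3 + 7*k^2 - 72*k - 144) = k*(k - 5)*(k + 3)*(k^3 + 5*k^2 - 8*k - 48) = k*(k - 5)*(k + 3)*(k + 4)*(k^2 + k - 12) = k*(k - 5)*(k - 3)*(k + 3)*(k + 4)*(k + 4)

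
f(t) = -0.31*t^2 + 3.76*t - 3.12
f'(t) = 3.76 - 0.62*t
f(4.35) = 7.37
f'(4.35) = 1.06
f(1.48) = 1.77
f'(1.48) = 2.84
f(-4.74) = -27.91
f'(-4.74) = 6.70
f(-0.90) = -6.76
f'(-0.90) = 4.32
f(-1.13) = -7.76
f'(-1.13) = 4.46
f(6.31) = 8.26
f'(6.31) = -0.15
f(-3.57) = -20.49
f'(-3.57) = 5.97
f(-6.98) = -44.47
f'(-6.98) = 8.09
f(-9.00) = -62.07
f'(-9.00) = 9.34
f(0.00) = -3.12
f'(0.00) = 3.76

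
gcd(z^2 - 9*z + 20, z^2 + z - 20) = z - 4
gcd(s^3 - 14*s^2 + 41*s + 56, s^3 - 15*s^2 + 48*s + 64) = s^2 - 7*s - 8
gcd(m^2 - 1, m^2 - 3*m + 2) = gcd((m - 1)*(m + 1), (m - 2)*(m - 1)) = m - 1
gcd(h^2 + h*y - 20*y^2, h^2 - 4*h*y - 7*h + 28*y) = -h + 4*y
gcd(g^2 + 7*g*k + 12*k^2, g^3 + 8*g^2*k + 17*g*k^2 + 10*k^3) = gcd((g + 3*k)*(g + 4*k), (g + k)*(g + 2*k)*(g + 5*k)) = 1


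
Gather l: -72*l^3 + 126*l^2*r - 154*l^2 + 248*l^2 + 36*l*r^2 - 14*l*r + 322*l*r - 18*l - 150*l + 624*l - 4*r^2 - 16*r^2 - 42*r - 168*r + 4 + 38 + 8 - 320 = -72*l^3 + l^2*(126*r + 94) + l*(36*r^2 + 308*r + 456) - 20*r^2 - 210*r - 270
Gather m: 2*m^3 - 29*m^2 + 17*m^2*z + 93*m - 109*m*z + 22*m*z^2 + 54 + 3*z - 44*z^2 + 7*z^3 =2*m^3 + m^2*(17*z - 29) + m*(22*z^2 - 109*z + 93) + 7*z^3 - 44*z^2 + 3*z + 54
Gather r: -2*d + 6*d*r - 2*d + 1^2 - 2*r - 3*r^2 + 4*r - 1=-4*d - 3*r^2 + r*(6*d + 2)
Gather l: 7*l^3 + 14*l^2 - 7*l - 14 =7*l^3 + 14*l^2 - 7*l - 14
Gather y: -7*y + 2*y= -5*y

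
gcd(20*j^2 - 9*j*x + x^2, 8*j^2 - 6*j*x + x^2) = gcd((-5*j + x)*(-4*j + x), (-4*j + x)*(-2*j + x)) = -4*j + x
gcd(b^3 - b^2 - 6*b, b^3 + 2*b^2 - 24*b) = b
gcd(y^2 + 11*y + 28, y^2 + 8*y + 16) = y + 4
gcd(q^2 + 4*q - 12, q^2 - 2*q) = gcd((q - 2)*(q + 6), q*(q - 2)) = q - 2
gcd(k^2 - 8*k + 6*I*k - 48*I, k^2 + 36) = k + 6*I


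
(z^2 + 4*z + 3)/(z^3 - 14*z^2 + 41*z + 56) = (z + 3)/(z^2 - 15*z + 56)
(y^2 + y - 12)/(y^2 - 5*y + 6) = (y + 4)/(y - 2)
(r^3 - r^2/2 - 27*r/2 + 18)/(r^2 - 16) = (2*r^2 - 9*r + 9)/(2*(r - 4))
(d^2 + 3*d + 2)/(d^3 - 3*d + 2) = (d + 1)/(d^2 - 2*d + 1)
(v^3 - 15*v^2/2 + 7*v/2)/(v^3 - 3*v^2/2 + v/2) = (v - 7)/(v - 1)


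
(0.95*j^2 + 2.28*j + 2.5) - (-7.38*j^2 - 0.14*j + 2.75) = 8.33*j^2 + 2.42*j - 0.25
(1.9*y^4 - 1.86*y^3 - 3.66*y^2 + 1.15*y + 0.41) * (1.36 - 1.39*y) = -2.641*y^5 + 5.1694*y^4 + 2.5578*y^3 - 6.5761*y^2 + 0.9941*y + 0.5576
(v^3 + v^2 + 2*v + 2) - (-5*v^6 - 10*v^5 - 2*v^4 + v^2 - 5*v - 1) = 5*v^6 + 10*v^5 + 2*v^4 + v^3 + 7*v + 3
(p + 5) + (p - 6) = 2*p - 1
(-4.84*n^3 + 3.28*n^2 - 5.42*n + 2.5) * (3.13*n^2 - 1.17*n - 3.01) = -15.1492*n^5 + 15.9292*n^4 - 6.2338*n^3 + 4.2936*n^2 + 13.3892*n - 7.525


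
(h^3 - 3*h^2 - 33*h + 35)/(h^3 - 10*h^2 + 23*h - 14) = (h + 5)/(h - 2)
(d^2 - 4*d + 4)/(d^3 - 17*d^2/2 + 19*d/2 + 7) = 2*(d - 2)/(2*d^2 - 13*d - 7)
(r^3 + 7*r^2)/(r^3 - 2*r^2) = (r + 7)/(r - 2)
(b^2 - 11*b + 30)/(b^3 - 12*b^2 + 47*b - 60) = (b - 6)/(b^2 - 7*b + 12)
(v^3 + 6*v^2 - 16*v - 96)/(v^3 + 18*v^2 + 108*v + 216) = (v^2 - 16)/(v^2 + 12*v + 36)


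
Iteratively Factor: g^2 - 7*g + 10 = (g - 2)*(g - 5)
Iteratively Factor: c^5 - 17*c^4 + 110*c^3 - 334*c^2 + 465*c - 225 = (c - 3)*(c^4 - 14*c^3 + 68*c^2 - 130*c + 75) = (c - 3)*(c - 1)*(c^3 - 13*c^2 + 55*c - 75) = (c - 3)^2*(c - 1)*(c^2 - 10*c + 25) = (c - 5)*(c - 3)^2*(c - 1)*(c - 5)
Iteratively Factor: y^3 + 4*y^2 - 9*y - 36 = (y - 3)*(y^2 + 7*y + 12) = (y - 3)*(y + 3)*(y + 4)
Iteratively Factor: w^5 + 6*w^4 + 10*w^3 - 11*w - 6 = (w + 1)*(w^4 + 5*w^3 + 5*w^2 - 5*w - 6) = (w - 1)*(w + 1)*(w^3 + 6*w^2 + 11*w + 6) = (w - 1)*(w + 1)*(w + 3)*(w^2 + 3*w + 2) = (w - 1)*(w + 1)*(w + 2)*(w + 3)*(w + 1)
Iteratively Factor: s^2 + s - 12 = (s + 4)*(s - 3)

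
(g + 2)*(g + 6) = g^2 + 8*g + 12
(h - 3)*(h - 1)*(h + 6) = h^3 + 2*h^2 - 21*h + 18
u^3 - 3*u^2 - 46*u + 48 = (u - 8)*(u - 1)*(u + 6)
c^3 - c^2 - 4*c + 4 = (c - 2)*(c - 1)*(c + 2)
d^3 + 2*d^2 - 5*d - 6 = (d - 2)*(d + 1)*(d + 3)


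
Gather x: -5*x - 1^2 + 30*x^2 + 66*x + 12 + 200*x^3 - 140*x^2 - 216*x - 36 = 200*x^3 - 110*x^2 - 155*x - 25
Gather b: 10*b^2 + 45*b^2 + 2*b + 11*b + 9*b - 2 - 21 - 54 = 55*b^2 + 22*b - 77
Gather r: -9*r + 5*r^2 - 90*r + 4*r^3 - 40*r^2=4*r^3 - 35*r^2 - 99*r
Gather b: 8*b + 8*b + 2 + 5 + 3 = 16*b + 10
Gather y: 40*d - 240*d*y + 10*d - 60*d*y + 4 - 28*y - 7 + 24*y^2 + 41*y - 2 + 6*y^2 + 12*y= 50*d + 30*y^2 + y*(25 - 300*d) - 5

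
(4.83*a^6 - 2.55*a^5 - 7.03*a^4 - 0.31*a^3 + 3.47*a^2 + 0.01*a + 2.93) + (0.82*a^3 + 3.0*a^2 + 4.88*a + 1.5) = 4.83*a^6 - 2.55*a^5 - 7.03*a^4 + 0.51*a^3 + 6.47*a^2 + 4.89*a + 4.43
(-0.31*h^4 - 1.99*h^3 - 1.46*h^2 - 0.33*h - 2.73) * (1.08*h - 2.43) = -0.3348*h^5 - 1.3959*h^4 + 3.2589*h^3 + 3.1914*h^2 - 2.1465*h + 6.6339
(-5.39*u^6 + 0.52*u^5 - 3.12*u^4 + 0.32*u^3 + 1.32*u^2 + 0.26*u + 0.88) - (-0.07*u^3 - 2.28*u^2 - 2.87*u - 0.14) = -5.39*u^6 + 0.52*u^5 - 3.12*u^4 + 0.39*u^3 + 3.6*u^2 + 3.13*u + 1.02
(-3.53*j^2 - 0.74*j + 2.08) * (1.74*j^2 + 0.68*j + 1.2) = -6.1422*j^4 - 3.688*j^3 - 1.12*j^2 + 0.5264*j + 2.496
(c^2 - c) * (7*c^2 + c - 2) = 7*c^4 - 6*c^3 - 3*c^2 + 2*c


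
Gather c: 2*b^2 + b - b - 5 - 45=2*b^2 - 50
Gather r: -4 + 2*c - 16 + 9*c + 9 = 11*c - 11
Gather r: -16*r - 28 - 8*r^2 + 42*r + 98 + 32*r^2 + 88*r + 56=24*r^2 + 114*r + 126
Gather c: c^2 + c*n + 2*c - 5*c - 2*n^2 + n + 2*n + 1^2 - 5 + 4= c^2 + c*(n - 3) - 2*n^2 + 3*n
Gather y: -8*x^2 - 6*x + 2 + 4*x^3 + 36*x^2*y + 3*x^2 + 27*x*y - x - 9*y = 4*x^3 - 5*x^2 - 7*x + y*(36*x^2 + 27*x - 9) + 2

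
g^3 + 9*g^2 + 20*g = g*(g + 4)*(g + 5)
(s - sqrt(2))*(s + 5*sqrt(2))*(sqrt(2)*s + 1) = sqrt(2)*s^3 + 9*s^2 - 6*sqrt(2)*s - 10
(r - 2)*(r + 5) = r^2 + 3*r - 10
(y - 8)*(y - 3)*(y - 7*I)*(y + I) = y^4 - 11*y^3 - 6*I*y^3 + 31*y^2 + 66*I*y^2 - 77*y - 144*I*y + 168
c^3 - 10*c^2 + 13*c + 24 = (c - 8)*(c - 3)*(c + 1)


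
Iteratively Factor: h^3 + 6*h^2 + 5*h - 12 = (h + 3)*(h^2 + 3*h - 4) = (h - 1)*(h + 3)*(h + 4)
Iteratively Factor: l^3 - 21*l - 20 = (l + 1)*(l^2 - l - 20) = (l - 5)*(l + 1)*(l + 4)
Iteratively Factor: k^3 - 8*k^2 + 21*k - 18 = (k - 3)*(k^2 - 5*k + 6) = (k - 3)^2*(k - 2)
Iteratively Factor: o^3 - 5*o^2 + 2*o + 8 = (o + 1)*(o^2 - 6*o + 8) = (o - 4)*(o + 1)*(o - 2)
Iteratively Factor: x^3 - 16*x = (x + 4)*(x^2 - 4*x) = (x - 4)*(x + 4)*(x)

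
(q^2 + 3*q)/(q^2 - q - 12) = q/(q - 4)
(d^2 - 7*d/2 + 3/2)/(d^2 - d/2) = (d - 3)/d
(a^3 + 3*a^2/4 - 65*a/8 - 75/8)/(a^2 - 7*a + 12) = (8*a^2 + 30*a + 25)/(8*(a - 4))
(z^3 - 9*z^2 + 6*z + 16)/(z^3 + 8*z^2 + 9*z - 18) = (z^3 - 9*z^2 + 6*z + 16)/(z^3 + 8*z^2 + 9*z - 18)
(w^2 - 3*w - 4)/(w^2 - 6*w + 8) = (w + 1)/(w - 2)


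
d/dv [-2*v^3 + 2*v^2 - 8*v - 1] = -6*v^2 + 4*v - 8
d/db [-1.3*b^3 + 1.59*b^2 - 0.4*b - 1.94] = -3.9*b^2 + 3.18*b - 0.4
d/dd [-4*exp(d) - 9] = -4*exp(d)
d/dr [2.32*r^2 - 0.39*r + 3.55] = 4.64*r - 0.39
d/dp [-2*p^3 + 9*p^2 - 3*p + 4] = -6*p^2 + 18*p - 3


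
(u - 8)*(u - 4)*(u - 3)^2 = u^4 - 18*u^3 + 113*u^2 - 300*u + 288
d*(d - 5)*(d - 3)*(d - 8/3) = d^4 - 32*d^3/3 + 109*d^2/3 - 40*d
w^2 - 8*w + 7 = (w - 7)*(w - 1)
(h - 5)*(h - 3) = h^2 - 8*h + 15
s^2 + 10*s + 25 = (s + 5)^2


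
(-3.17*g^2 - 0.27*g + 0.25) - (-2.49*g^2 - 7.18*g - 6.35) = -0.68*g^2 + 6.91*g + 6.6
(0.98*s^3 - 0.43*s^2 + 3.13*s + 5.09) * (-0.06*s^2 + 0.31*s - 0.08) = -0.0588*s^5 + 0.3296*s^4 - 0.3995*s^3 + 0.6993*s^2 + 1.3275*s - 0.4072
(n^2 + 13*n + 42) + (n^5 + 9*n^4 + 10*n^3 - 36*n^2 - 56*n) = n^5 + 9*n^4 + 10*n^3 - 35*n^2 - 43*n + 42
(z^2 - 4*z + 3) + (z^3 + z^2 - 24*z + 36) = z^3 + 2*z^2 - 28*z + 39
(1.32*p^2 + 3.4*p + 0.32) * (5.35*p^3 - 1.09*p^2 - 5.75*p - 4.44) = 7.062*p^5 + 16.7512*p^4 - 9.584*p^3 - 25.7596*p^2 - 16.936*p - 1.4208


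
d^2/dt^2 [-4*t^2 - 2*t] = -8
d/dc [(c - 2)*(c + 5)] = 2*c + 3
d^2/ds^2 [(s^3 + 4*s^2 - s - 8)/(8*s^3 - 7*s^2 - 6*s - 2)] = 2*(312*s^6 - 48*s^5 - 2232*s^4 + 3789*s^3 - 252*s^2 - 1338*s - 148)/(512*s^9 - 1344*s^8 + 24*s^7 + 1289*s^6 + 654*s^5 - 474*s^4 - 624*s^3 - 300*s^2 - 72*s - 8)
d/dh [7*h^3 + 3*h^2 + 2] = 3*h*(7*h + 2)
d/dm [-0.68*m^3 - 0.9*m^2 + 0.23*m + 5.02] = -2.04*m^2 - 1.8*m + 0.23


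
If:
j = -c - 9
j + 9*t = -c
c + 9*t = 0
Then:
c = -9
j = 0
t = 1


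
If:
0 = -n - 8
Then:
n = -8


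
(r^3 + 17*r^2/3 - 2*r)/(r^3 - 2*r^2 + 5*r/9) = 3*(r + 6)/(3*r - 5)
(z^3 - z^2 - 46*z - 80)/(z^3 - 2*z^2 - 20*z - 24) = (z^2 - 3*z - 40)/(z^2 - 4*z - 12)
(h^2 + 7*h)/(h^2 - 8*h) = (h + 7)/(h - 8)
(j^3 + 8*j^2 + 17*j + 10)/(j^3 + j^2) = 1 + 7/j + 10/j^2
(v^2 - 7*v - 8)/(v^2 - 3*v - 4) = (v - 8)/(v - 4)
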